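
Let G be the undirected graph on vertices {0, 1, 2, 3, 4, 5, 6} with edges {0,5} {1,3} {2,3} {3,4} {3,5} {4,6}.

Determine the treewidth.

A width-1 tree decomposition is:
Bags: B1 = {0, 5}  B2 = {3, 5}  B3 = {3, 4}  B4 = {4, 6}  B5 = {2, 3}  B6 = {1, 3}
Tree: B1–B2, B2–B3, B3–B4, B3–B5, B5–B6
Each bag holds 2 vertices, so the decomposition has width 1, which upper-bounds the treewidth. Any graph with an edge has treewidth ≥ 1, and G has the edge 0–5. Therefore the treewidth is 1.

1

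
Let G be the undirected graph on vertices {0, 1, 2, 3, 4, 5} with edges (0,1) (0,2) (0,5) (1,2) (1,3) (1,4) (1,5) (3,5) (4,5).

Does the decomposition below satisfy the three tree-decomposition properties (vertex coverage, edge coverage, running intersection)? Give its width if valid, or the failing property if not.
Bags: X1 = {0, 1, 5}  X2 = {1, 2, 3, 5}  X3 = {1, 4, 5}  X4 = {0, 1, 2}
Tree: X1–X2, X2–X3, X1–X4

No — bags containing vertex 2 are not connected in the tree.

A tree decomposition must satisfy three properties: every vertex lies in some bag; for every edge, both endpoints lie together in some bag; and for every vertex, the bags containing it form a connected subtree. Here bags containing vertex 2 are not connected in the tree, so the decomposition is invalid.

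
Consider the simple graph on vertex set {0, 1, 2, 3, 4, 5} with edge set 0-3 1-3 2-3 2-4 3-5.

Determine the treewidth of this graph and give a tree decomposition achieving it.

Treewidth 1.
Bags: B1 = {2, 3}  B2 = {3, 5}  B3 = {0, 3}  B4 = {2, 4}  B5 = {1, 3}
Tree: B1–B2, B1–B3, B1–B4, B3–B5

Each bag holds 2 vertices, so the decomposition has width 1, which upper-bounds the treewidth. Since G has at least one edge (e.g. 2–3), it is not an edgeless graph, so tw(G) ≥ 1. Combining the bounds, tw(G) = 1.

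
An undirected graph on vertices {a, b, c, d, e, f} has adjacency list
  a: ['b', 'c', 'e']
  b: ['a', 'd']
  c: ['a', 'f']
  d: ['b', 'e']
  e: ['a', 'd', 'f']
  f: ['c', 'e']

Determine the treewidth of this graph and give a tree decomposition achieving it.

Every bag has size at most 3, so the width is 3 − 1 = 2 and tw(G) ≤ 2. For the lower bound, G contains the cycle f–c–a–e–f, so G is not a forest; only forests have treewidth ≤ 1, hence tw(G) ≥ 2. Therefore the treewidth is 2.

Treewidth 2.
One such decomposition:
Bags: B1 = {c, e, f}  B2 = {a, c, e}  B3 = {a, d, e}  B4 = {a, b, d}
Tree: B1–B2, B2–B3, B3–B4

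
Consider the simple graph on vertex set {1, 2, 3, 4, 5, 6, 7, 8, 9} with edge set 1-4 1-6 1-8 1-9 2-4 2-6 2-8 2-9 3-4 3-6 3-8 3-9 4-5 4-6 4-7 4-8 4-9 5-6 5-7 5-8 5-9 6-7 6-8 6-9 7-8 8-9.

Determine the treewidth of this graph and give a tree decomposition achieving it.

Treewidth 4.
One optimal decomposition is:
Bags: B1 = {3, 4, 6, 8, 9}  B2 = {4, 5, 6, 8, 9}  B3 = {2, 4, 6, 8, 9}  B4 = {1, 4, 6, 8, 9}  B5 = {4, 5, 6, 7, 8}
Tree: B1–B2, B2–B3, B2–B4, B2–B5

The largest bag has 5 vertices, giving width 4; this decomposition certifies tw(G) ≤ 4. For the lower bound, the 5 vertices {1, 4, 6, 8, 9} are pairwise adjacent, and any tree decomposition puts a clique entirely inside one bag — forcing width ≥ 4. Hence tw(G) = 4 exactly.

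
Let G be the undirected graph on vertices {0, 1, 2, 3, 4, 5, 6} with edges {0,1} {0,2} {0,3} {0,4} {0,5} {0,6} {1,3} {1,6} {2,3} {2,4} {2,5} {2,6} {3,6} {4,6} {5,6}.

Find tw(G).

3

A width-3 tree decomposition is:
Bags: B1 = {0, 2, 3, 6}  B2 = {0, 2, 5, 6}  B3 = {0, 1, 3, 6}  B4 = {0, 2, 4, 6}
Tree: B1–B2, B1–B3, B1–B4
The largest bag has 4 vertices, giving width 3; this decomposition certifies tw(G) ≤ 3. On the other hand G contains the 4-clique {0, 1, 3, 6}. A clique must lie in a single bag of any decomposition, so no decomposition can have width below 3. The upper and lower bounds meet at 3, so that is the treewidth.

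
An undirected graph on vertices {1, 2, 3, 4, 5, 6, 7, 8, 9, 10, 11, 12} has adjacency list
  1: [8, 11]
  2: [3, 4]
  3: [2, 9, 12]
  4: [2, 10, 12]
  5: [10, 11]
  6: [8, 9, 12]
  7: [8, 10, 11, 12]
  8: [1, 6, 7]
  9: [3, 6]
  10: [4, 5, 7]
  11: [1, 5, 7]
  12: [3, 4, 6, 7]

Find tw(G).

A width-3 tree decomposition is:
Bags: B1 = {1, 5, 10, 11}  B2 = {1, 7, 10, 11}  B3 = {1, 7, 8, 10}  B4 = {4, 7, 8, 10}  B5 = {4, 7, 8, 12}  B6 = {4, 6, 8, 12}  B7 = {2, 4, 6, 12}  B8 = {2, 3, 6, 12}  B9 = {2, 3, 6, 9}
Tree: B1–B2, B2–B3, B3–B4, B4–B5, B5–B6, B6–B7, B7–B8, B8–B9
The largest bag has 4 vertices, giving width 3; this decomposition certifies tw(G) ≤ 3. For the lower bound: the 4 vertex sets {1,5,11}, {10}, {7}, {4,6,8,12} are disjoint, each induces a connected subgraph, and every pair is joined by at least one edge of G. Contracting each set to a single vertex therefore yields K_{4} as a minor, and since treewidth is minor-monotone, tw(G) ≥ tw(K_{4}) = 3. Therefore the treewidth is 3.

3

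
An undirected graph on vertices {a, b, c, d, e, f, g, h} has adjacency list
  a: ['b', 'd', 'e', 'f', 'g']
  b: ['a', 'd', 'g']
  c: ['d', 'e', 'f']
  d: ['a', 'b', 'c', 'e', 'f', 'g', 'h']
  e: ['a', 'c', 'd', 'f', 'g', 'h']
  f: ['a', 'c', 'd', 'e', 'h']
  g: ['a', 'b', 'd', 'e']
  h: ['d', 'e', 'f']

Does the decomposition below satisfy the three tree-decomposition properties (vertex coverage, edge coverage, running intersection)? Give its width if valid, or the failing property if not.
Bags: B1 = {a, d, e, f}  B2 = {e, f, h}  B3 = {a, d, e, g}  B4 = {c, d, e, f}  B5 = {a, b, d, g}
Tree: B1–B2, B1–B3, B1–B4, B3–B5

A tree decomposition must satisfy three properties: every vertex lies in some bag; for every edge, both endpoints lie together in some bag; and for every vertex, the bags containing it form a connected subtree. Here edge (d,h) lies in no bag, so the decomposition is invalid.

No — edge (d,h) lies in no bag.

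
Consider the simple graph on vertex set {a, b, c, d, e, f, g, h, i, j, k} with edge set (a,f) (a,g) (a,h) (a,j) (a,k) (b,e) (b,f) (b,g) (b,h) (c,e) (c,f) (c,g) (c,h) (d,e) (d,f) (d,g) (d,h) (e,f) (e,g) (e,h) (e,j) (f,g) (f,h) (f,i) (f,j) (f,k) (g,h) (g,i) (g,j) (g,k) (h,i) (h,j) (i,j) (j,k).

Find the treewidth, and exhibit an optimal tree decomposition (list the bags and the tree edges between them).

The largest bag has 5 vertices, giving width 4; this decomposition certifies tw(G) ≤ 4. On the other hand G contains the 5-clique {d, e, f, g, h}. A clique must lie in a single bag of any decomposition, so no decomposition can have width below 4. Therefore the treewidth is 4.

Treewidth 4.
Bags: B1 = {a, f, g, h, j}  B2 = {f, g, h, i, j}  B3 = {e, f, g, h, j}  B4 = {d, e, f, g, h}  B5 = {a, f, g, j, k}  B6 = {b, e, f, g, h}  B7 = {c, e, f, g, h}
Tree: B1–B2, B1–B3, B3–B4, B1–B5, B3–B6, B3–B7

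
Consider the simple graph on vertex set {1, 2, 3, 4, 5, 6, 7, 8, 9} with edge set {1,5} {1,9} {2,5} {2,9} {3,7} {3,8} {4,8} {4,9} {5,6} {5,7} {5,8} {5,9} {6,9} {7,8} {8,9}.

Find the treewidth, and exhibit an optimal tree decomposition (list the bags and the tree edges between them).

Treewidth 2.
One optimal decomposition is:
Bags: B1 = {5, 8, 9}  B2 = {4, 8, 9}  B3 = {5, 6, 9}  B4 = {1, 5, 9}  B5 = {5, 7, 8}  B6 = {3, 7, 8}  B7 = {2, 5, 9}
Tree: B1–B2, B1–B3, B3–B4, B1–B5, B5–B6, B3–B7

Every bag has size at most 3, so the width is 3 − 1 = 2 and tw(G) ≤ 2. On the other hand G contains the 3-clique {3, 7, 8}. A clique must lie in a single bag of any decomposition, so no decomposition can have width below 2. Combining the bounds, tw(G) = 2.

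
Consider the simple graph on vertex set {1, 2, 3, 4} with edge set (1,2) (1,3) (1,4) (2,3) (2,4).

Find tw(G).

A width-2 tree decomposition is:
Bags: B1 = {1, 2, 3}  B2 = {1, 2, 4}
Tree: B1–B2
Every bag has size at most 3, so the width is 3 − 1 = 2 and tw(G) ≤ 2. Conversely, {1, 2, 3} is a clique of size 3, and the vertices of any clique must share a bag in every tree decomposition; so some bag has ≥ 3 vertices and tw(G) ≥ 2. The upper and lower bounds meet at 2, so that is the treewidth.

2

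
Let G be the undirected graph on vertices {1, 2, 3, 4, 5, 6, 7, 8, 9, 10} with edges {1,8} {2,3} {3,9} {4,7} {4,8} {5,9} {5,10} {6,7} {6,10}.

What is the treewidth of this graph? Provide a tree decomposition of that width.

Treewidth 1.
One such decomposition:
Bags: B1 = {1, 8}  B2 = {4, 8}  B3 = {4, 7}  B4 = {6, 7}  B5 = {6, 10}  B6 = {5, 10}  B7 = {5, 9}  B8 = {3, 9}  B9 = {2, 3}
Tree: B1–B2, B2–B3, B3–B4, B4–B5, B5–B6, B6–B7, B7–B8, B8–B9

Each bag holds 2 vertices, so the decomposition has width 1, which upper-bounds the treewidth. Since G has at least one edge (e.g. 1–8), it is not an edgeless graph, so tw(G) ≥ 1. The upper and lower bounds meet at 1, so that is the treewidth.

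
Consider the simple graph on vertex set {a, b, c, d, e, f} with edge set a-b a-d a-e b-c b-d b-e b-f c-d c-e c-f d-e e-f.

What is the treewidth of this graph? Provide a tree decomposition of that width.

The largest bag has 4 vertices, giving width 3; this decomposition certifies tw(G) ≤ 3. For the lower bound, the 4 vertices {b, c, d, e} are pairwise adjacent, and any tree decomposition puts a clique entirely inside one bag — forcing width ≥ 3. Hence tw(G) = 3 exactly.

Treewidth 3.
Bags: B1 = {b, c, d, e}  B2 = {a, b, d, e}  B3 = {b, c, e, f}
Tree: B1–B2, B1–B3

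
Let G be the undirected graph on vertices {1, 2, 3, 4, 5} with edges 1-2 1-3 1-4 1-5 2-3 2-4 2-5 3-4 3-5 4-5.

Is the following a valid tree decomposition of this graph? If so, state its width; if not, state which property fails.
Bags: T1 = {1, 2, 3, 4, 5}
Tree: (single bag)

Yes; width 4.

Vertex coverage: the bags together contain {1, 2, 3, 4, 5}, the full vertex set. Edge coverage: each edge of G has both endpoints in at least one bag. Running intersection: for every vertex, the bags containing it form a connected subtree. All three properties hold, so this is a valid tree decomposition of width max|bag| − 1 = 4, and hence tw(G) ≤ 4.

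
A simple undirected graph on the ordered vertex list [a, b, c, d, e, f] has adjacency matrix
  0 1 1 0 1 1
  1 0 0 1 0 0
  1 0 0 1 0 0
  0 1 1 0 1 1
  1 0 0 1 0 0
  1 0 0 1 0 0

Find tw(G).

2

A width-2 tree decomposition is:
Bags: B1 = {a, c, d}  B2 = {a, d, f}  B3 = {a, d, e}  B4 = {a, b, d}
Tree: B1–B2, B2–B3, B3–B4
Every bag has size at most 3, so the width is 3 − 1 = 2 and tw(G) ≤ 2. Since d–c–a–f–d is a cycle in G, G is not acyclic. Forests are exactly the graphs of treewidth ≤ 1, so tw(G) ≥ 2. Hence tw(G) = 2 exactly.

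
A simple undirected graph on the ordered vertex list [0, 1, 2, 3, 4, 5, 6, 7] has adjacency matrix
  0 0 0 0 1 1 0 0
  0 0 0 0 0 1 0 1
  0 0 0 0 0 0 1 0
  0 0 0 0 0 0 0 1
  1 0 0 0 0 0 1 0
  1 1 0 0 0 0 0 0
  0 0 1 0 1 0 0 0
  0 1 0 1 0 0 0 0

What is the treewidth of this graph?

1

A width-1 tree decomposition is:
Bags: B1 = {2, 6}  B2 = {4, 6}  B3 = {0, 4}  B4 = {0, 5}  B5 = {1, 5}  B6 = {1, 7}  B7 = {3, 7}
Tree: B1–B2, B2–B3, B3–B4, B4–B5, B5–B6, B6–B7
Each bag holds 2 vertices, so the decomposition has width 1, which upper-bounds the treewidth. G has an edge, so its treewidth is at least 1. Hence tw(G) = 1 exactly.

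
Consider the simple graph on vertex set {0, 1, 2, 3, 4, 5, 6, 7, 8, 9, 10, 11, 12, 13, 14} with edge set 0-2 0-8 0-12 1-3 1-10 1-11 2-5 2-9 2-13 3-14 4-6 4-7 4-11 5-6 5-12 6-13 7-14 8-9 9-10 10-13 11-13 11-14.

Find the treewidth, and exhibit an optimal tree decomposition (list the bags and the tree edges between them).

Every bag has size at most 4, so the width is 4 − 1 = 3 and tw(G) ≤ 3. For the lower bound: the 4 vertex sets {3,7,14}, {1}, {11}, {4,6,10,13} are disjoint, each induces a connected subgraph, and every pair is joined by at least one edge of G. Contracting each set to a single vertex therefore yields K_{4} as a minor, and since treewidth is minor-monotone, tw(G) ≥ tw(K_{4}) = 3. Therefore the treewidth is 3.

Treewidth 3.
One optimal decomposition is:
Bags: B1 = {1, 3, 7, 14}  B2 = {1, 7, 11, 14}  B3 = {1, 4, 7, 11}  B4 = {1, 4, 10, 11}  B5 = {4, 10, 11, 13}  B6 = {4, 6, 10, 13}  B7 = {6, 9, 10, 13}  B8 = {2, 6, 9, 13}  B9 = {2, 5, 6, 9}  B10 = {2, 5, 8, 9}  B11 = {0, 2, 5, 8}  B12 = {0, 5, 8, 12}
Tree: B1–B2, B2–B3, B3–B4, B4–B5, B5–B6, B6–B7, B7–B8, B8–B9, B9–B10, B10–B11, B11–B12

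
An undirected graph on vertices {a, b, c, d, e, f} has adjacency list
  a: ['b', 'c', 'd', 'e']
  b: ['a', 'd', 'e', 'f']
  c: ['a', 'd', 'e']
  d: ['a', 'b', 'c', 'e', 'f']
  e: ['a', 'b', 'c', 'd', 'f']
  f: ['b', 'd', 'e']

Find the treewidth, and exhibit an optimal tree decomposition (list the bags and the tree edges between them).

Every bag has size at most 4, so the width is 4 − 1 = 3 and tw(G) ≤ 3. On the other hand G contains the 4-clique {b, d, e, f}. A clique must lie in a single bag of any decomposition, so no decomposition can have width below 3. Combining the bounds, tw(G) = 3.

Treewidth 3.
Bags: B1 = {a, b, d, e}  B2 = {a, c, d, e}  B3 = {b, d, e, f}
Tree: B1–B2, B1–B3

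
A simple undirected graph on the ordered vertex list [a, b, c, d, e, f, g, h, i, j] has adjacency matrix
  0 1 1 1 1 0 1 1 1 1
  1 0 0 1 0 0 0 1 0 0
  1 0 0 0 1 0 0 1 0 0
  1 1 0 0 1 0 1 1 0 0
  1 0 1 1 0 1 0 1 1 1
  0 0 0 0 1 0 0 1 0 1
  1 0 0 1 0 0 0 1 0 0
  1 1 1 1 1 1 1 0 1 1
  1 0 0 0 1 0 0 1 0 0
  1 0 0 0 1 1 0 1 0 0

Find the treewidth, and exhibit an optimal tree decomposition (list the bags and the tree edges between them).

Treewidth 3.
One such decomposition:
Bags: B1 = {e, f, h, j}  B2 = {a, e, h, j}  B3 = {a, d, e, h}  B4 = {a, d, g, h}  B5 = {a, e, h, i}  B6 = {a, c, e, h}  B7 = {a, b, d, h}
Tree: B1–B2, B2–B3, B3–B4, B3–B5, B2–B6, B3–B7

Each bag holds 4 vertices, so the decomposition has width 3, which upper-bounds the treewidth. For the lower bound, the 4 vertices {a, d, g, h} are pairwise adjacent, and any tree decomposition puts a clique entirely inside one bag — forcing width ≥ 3. Hence tw(G) = 3 exactly.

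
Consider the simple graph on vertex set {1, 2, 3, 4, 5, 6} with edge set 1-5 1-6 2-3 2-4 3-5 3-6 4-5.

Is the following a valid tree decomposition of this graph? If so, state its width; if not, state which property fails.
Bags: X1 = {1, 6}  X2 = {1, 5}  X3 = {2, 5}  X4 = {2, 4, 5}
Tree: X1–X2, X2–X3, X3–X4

No — vertex 3 appears in no bag.

A tree decomposition must satisfy three properties: every vertex lies in some bag; for every edge, both endpoints lie together in some bag; and for every vertex, the bags containing it form a connected subtree. Here vertex 3 appears in no bag, so the decomposition is invalid.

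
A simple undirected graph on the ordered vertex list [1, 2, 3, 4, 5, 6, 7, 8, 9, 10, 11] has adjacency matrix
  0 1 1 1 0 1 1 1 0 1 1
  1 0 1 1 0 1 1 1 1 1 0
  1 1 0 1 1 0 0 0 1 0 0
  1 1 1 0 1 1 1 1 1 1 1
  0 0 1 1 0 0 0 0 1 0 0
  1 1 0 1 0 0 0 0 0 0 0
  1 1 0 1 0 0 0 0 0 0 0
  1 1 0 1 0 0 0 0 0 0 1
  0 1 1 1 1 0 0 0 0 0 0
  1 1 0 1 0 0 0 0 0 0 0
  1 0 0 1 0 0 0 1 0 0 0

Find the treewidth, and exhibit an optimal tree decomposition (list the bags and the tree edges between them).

The largest bag has 4 vertices, giving width 3; this decomposition certifies tw(G) ≤ 3. Conversely, {1, 2, 3, 4} is a clique of size 4, and the vertices of any clique must share a bag in every tree decomposition; so some bag has ≥ 4 vertices and tw(G) ≥ 3. Hence tw(G) = 3 exactly.

Treewidth 3.
One optimal decomposition is:
Bags: B1 = {1, 2, 3, 4}  B2 = {2, 3, 4, 9}  B3 = {1, 2, 4, 10}  B4 = {1, 2, 4, 6}  B5 = {1, 2, 4, 8}  B6 = {1, 4, 8, 11}  B7 = {3, 4, 5, 9}  B8 = {1, 2, 4, 7}
Tree: B1–B2, B1–B3, B3–B4, B4–B5, B5–B6, B2–B7, B3–B8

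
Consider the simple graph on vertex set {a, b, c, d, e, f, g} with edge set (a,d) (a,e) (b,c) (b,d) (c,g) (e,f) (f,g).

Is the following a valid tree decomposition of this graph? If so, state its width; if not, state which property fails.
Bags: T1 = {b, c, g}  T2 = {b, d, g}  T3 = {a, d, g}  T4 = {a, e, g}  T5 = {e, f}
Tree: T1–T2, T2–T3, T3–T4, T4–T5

No — edge (g,f) lies in no bag.

A tree decomposition must satisfy three properties: every vertex lies in some bag; for every edge, both endpoints lie together in some bag; and for every vertex, the bags containing it form a connected subtree. Here edge (g,f) lies in no bag, so the decomposition is invalid.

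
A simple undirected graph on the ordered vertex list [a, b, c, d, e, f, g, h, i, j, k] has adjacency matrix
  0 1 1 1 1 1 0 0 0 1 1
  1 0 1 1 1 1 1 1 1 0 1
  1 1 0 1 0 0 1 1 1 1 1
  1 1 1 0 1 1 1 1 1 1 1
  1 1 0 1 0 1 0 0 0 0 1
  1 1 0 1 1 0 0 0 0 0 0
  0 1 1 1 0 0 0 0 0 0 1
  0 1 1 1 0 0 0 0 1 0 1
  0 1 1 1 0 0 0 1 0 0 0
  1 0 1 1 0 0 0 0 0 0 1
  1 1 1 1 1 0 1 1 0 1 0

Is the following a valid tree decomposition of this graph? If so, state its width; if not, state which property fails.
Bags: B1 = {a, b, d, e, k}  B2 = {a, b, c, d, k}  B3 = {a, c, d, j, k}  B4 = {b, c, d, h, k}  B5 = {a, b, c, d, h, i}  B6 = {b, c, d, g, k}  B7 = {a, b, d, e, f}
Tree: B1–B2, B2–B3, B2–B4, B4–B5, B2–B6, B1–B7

A tree decomposition must satisfy three properties: every vertex lies in some bag; for every edge, both endpoints lie together in some bag; and for every vertex, the bags containing it form a connected subtree. Here bags containing vertex a are not connected in the tree, so the decomposition is invalid.

No — bags containing vertex a are not connected in the tree.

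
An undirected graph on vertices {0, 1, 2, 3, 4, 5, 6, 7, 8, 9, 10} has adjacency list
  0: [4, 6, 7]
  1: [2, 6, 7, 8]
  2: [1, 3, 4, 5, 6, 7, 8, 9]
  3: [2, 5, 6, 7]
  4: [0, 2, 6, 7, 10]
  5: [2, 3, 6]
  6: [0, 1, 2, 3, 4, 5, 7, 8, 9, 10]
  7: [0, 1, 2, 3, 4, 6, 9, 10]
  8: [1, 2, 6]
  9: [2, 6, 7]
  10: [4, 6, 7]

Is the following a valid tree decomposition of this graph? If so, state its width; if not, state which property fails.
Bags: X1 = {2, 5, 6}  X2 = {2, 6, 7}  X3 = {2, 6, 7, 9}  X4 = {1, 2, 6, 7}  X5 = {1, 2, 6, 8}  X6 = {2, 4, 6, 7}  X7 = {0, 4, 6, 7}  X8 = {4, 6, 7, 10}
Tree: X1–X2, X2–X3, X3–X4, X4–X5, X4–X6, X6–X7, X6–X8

No — vertex 3 appears in no bag.

A tree decomposition must satisfy three properties: every vertex lies in some bag; for every edge, both endpoints lie together in some bag; and for every vertex, the bags containing it form a connected subtree. Here vertex 3 appears in no bag, so the decomposition is invalid.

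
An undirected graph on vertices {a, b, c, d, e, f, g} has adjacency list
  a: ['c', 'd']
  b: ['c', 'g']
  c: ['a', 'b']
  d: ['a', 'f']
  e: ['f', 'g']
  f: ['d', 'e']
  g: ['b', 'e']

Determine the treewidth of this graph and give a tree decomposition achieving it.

Every bag has size at most 3, so the width is 3 − 1 = 2 and tw(G) ≤ 2. For the lower bound, G contains the cycle c–a–d–f–e–g–b–c, so G is not a forest; only forests have treewidth ≤ 1, hence tw(G) ≥ 2. Hence tw(G) = 2 exactly.

Treewidth 2.
One optimal decomposition is:
Bags: B1 = {a, c, d}  B2 = {c, d, f}  B3 = {c, e, f}  B4 = {c, e, g}  B5 = {b, c, g}
Tree: B1–B2, B2–B3, B3–B4, B4–B5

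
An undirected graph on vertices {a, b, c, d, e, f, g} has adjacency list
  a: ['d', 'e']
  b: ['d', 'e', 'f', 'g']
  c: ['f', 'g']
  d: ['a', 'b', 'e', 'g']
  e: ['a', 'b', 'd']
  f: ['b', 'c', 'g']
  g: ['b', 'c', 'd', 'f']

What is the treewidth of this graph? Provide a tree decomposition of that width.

Each bag holds 3 vertices, so the decomposition has width 2, which upper-bounds the treewidth. On the other hand G contains the 3-clique {b, d, g}. A clique must lie in a single bag of any decomposition, so no decomposition can have width below 2. Hence tw(G) = 2 exactly.

Treewidth 2.
One optimal decomposition is:
Bags: B1 = {b, d, g}  B2 = {b, f, g}  B3 = {b, d, e}  B4 = {a, d, e}  B5 = {c, f, g}
Tree: B1–B2, B1–B3, B3–B4, B2–B5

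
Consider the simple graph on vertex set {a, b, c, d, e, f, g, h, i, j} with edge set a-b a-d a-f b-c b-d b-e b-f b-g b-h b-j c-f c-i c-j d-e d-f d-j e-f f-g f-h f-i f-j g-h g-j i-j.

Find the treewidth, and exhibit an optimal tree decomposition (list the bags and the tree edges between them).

The largest bag has 4 vertices, giving width 3; this decomposition certifies tw(G) ≤ 3. Conversely, {b, d, f, j} is a clique of size 4, and the vertices of any clique must share a bag in every tree decomposition; so some bag has ≥ 4 vertices and tw(G) ≥ 3. Therefore the treewidth is 3.

Treewidth 3.
One optimal decomposition is:
Bags: B1 = {b, f, g, h}  B2 = {b, f, g, j}  B3 = {b, d, f, j}  B4 = {a, b, d, f}  B5 = {b, d, e, f}  B6 = {b, c, f, j}  B7 = {c, f, i, j}
Tree: B1–B2, B2–B3, B3–B4, B3–B5, B2–B6, B6–B7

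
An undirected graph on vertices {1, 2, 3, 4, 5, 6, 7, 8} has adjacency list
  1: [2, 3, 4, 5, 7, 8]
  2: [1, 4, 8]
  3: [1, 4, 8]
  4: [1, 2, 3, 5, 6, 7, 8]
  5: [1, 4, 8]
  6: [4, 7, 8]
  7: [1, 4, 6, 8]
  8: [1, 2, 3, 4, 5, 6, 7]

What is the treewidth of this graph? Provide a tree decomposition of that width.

Every bag has size at most 4, so the width is 4 − 1 = 3 and tw(G) ≤ 3. On the other hand G contains the 4-clique {1, 2, 4, 8}. A clique must lie in a single bag of any decomposition, so no decomposition can have width below 3. Hence tw(G) = 3 exactly.

Treewidth 3.
Bags: B1 = {1, 4, 7, 8}  B2 = {1, 4, 5, 8}  B3 = {1, 3, 4, 8}  B4 = {1, 2, 4, 8}  B5 = {4, 6, 7, 8}
Tree: B1–B2, B1–B3, B2–B4, B1–B5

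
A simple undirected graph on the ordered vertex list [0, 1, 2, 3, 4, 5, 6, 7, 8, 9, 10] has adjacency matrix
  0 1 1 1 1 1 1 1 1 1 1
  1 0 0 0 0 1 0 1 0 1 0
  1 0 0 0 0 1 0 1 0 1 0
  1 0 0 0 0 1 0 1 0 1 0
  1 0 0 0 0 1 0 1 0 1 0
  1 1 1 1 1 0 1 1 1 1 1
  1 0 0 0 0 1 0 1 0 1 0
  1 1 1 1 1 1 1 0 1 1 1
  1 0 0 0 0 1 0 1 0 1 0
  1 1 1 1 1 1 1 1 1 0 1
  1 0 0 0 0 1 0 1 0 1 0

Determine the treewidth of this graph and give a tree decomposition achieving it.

Treewidth 4.
One optimal decomposition is:
Bags: B1 = {0, 5, 7, 8, 9}  B2 = {0, 5, 7, 9, 10}  B3 = {0, 3, 5, 7, 9}  B4 = {0, 5, 6, 7, 9}  B5 = {0, 2, 5, 7, 9}  B6 = {0, 4, 5, 7, 9}  B7 = {0, 1, 5, 7, 9}
Tree: B1–B2, B2–B3, B3–B4, B1–B5, B3–B6, B2–B7

Every bag has size at most 5, so the width is 5 − 1 = 4 and tw(G) ≤ 4. Conversely, {0, 1, 5, 7, 9} is a clique of size 5, and the vertices of any clique must share a bag in every tree decomposition; so some bag has ≥ 5 vertices and tw(G) ≥ 4. The upper and lower bounds meet at 4, so that is the treewidth.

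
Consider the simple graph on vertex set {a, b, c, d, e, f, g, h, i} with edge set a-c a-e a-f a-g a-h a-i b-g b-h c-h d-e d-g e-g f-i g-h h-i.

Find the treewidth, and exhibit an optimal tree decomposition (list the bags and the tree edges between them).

Each bag holds 3 vertices, so the decomposition has width 2, which upper-bounds the treewidth. For the lower bound, the 3 vertices {d, e, g} are pairwise adjacent, and any tree decomposition puts a clique entirely inside one bag — forcing width ≥ 2. Hence tw(G) = 2 exactly.

Treewidth 2.
Bags: B1 = {a, g, h}  B2 = {a, c, h}  B3 = {a, h, i}  B4 = {a, e, g}  B5 = {b, g, h}  B6 = {d, e, g}  B7 = {a, f, i}
Tree: B1–B2, B2–B3, B1–B4, B1–B5, B4–B6, B3–B7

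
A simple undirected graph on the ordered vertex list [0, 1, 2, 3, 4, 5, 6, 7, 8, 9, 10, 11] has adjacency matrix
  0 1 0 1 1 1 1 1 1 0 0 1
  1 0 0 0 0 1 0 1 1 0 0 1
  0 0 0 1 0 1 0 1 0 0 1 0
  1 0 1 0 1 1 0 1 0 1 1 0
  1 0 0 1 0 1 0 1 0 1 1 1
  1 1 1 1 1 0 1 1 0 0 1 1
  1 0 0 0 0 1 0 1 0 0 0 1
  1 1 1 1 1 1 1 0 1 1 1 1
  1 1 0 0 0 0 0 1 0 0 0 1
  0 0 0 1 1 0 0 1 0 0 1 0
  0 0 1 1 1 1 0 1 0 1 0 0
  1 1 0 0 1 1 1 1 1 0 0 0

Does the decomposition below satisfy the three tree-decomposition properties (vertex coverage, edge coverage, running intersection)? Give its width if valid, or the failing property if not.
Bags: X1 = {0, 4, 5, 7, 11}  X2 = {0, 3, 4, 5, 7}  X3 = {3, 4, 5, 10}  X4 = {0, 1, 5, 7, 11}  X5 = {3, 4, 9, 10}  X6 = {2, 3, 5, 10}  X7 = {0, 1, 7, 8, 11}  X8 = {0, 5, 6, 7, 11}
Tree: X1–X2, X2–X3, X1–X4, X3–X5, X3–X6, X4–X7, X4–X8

A tree decomposition must satisfy three properties: every vertex lies in some bag; for every edge, both endpoints lie together in some bag; and for every vertex, the bags containing it form a connected subtree. Here edge (7,10) lies in no bag, so the decomposition is invalid.

No — edge (7,10) lies in no bag.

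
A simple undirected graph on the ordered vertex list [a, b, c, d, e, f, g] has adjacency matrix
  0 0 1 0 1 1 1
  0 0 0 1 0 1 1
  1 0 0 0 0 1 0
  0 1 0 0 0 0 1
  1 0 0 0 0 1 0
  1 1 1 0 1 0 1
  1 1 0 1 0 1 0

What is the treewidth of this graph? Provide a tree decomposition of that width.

Treewidth 2.
Bags: B1 = {a, c, f}  B2 = {a, f, g}  B3 = {b, f, g}  B4 = {a, e, f}  B5 = {b, d, g}
Tree: B1–B2, B2–B3, B1–B4, B3–B5

Each bag holds 3 vertices, so the decomposition has width 2, which upper-bounds the treewidth. For the lower bound, the 3 vertices {b, d, g} are pairwise adjacent, and any tree decomposition puts a clique entirely inside one bag — forcing width ≥ 2. Combining the bounds, tw(G) = 2.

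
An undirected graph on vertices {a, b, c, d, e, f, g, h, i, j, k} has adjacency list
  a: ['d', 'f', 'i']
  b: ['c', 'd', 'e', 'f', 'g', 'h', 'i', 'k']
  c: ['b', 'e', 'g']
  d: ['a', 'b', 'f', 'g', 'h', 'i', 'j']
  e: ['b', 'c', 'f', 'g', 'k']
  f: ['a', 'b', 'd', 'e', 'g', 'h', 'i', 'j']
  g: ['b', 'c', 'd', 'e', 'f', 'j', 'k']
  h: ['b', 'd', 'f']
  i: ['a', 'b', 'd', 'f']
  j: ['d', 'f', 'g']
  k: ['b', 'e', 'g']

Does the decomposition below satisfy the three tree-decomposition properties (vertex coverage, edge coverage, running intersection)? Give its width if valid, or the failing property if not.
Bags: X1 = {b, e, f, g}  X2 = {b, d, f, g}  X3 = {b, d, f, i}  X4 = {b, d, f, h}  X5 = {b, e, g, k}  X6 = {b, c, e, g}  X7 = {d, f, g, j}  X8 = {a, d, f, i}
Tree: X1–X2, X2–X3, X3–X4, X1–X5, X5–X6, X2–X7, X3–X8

Yes; width 3.

Vertex coverage: the bags together contain {a, b, c, d, e, f, g, h, i, j, k}, the full vertex set. Edge coverage: each edge of G has both endpoints in at least one bag. Running intersection: for every vertex, the bags containing it form a connected subtree. All three properties hold, so this is a valid tree decomposition of width max|bag| − 1 = 3, and hence tw(G) ≤ 3.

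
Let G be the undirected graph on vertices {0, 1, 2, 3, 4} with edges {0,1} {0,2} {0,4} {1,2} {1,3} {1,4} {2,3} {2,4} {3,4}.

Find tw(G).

A width-3 tree decomposition is:
Bags: B1 = {0, 1, 2, 4}  B2 = {1, 2, 3, 4}
Tree: B1–B2
Every bag has size at most 4, so the width is 4 − 1 = 3 and tw(G) ≤ 3. Conversely, {0, 1, 2, 4} is a clique of size 4, and the vertices of any clique must share a bag in every tree decomposition; so some bag has ≥ 4 vertices and tw(G) ≥ 3. Hence tw(G) = 3 exactly.

3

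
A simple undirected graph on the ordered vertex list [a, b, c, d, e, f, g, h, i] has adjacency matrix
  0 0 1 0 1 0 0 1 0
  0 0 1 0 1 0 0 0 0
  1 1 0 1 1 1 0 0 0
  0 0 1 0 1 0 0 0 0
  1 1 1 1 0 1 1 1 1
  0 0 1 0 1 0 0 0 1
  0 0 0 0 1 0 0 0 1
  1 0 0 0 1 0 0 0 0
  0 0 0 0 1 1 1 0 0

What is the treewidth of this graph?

2

A width-2 tree decomposition is:
Bags: B1 = {c, d, e}  B2 = {c, e, f}  B3 = {a, c, e}  B4 = {e, f, i}  B5 = {b, c, e}  B6 = {e, g, i}  B7 = {a, e, h}
Tree: B1–B2, B1–B3, B2–B4, B2–B5, B4–B6, B3–B7
The largest bag has 3 vertices, giving width 2; this decomposition certifies tw(G) ≤ 2. On the other hand G contains the 3-clique {e, g, i}. A clique must lie in a single bag of any decomposition, so no decomposition can have width below 2. Hence tw(G) = 2 exactly.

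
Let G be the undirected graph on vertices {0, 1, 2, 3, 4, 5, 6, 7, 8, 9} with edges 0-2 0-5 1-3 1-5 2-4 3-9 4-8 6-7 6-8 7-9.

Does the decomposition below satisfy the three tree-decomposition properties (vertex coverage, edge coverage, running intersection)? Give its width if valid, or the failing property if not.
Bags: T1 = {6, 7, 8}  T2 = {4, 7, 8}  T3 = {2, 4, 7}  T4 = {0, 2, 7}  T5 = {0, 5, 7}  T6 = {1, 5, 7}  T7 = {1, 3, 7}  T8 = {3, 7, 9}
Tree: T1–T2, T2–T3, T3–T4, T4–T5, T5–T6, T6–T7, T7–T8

Checking the three conditions: (i) the bags cover all of {0, 1, 2, 3, 4, 5, 6, 7, 8, 9}; (ii) for each edge, some bag contains both endpoints; (iii) the bags containing any fixed vertex form a subtree. All hold, so the decomposition is valid with width 3 − 1 = 2.

Yes; width 2.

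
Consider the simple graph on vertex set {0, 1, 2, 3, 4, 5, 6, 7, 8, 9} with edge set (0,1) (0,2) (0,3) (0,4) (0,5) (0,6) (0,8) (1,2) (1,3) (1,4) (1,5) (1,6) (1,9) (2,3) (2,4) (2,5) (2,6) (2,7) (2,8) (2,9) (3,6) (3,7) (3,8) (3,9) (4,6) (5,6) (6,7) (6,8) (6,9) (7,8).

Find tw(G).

A width-4 tree decomposition is:
Bags: B1 = {0, 2, 3, 6, 8}  B2 = {2, 3, 6, 7, 8}  B3 = {0, 1, 2, 3, 6}  B4 = {0, 1, 2, 4, 6}  B5 = {0, 1, 2, 5, 6}  B6 = {1, 2, 3, 6, 9}
Tree: B1–B2, B1–B3, B3–B4, B3–B5, B3–B6
Every bag has size at most 5, so the width is 5 − 1 = 4 and tw(G) ≤ 4. For the lower bound, the 5 vertices {0, 2, 3, 6, 8} are pairwise adjacent, and any tree decomposition puts a clique entirely inside one bag — forcing width ≥ 4. The upper and lower bounds meet at 4, so that is the treewidth.

4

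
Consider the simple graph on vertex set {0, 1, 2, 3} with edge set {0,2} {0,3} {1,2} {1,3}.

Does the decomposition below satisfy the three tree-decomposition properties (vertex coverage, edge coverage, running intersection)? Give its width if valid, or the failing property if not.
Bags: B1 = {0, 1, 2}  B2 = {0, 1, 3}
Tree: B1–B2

Yes; width 2.

Vertex coverage: the bags together contain {0, 1, 2, 3}, the full vertex set. Edge coverage: each edge of G has both endpoints in at least one bag. Running intersection: for every vertex, the bags containing it form a connected subtree. All three properties hold, so this is a valid tree decomposition of width max|bag| − 1 = 2, and hence tw(G) ≤ 2.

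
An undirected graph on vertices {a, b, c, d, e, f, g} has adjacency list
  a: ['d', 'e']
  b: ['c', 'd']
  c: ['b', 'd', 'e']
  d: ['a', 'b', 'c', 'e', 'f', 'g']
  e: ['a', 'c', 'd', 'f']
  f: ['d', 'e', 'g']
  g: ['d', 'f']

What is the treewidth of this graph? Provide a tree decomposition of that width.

Treewidth 2.
Bags: B1 = {d, e, f}  B2 = {c, d, e}  B3 = {a, d, e}  B4 = {d, f, g}  B5 = {b, c, d}
Tree: B1–B2, B1–B3, B1–B4, B2–B5

The largest bag has 3 vertices, giving width 2; this decomposition certifies tw(G) ≤ 2. On the other hand G contains the 3-clique {d, f, g}. A clique must lie in a single bag of any decomposition, so no decomposition can have width below 2. Hence tw(G) = 2 exactly.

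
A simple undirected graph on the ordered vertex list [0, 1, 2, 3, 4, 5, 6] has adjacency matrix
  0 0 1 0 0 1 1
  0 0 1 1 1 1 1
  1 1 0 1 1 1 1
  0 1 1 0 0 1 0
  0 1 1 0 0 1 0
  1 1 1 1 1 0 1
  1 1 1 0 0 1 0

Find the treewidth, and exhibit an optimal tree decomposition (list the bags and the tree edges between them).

Treewidth 3.
One optimal decomposition is:
Bags: B1 = {1, 2, 3, 5}  B2 = {1, 2, 5, 6}  B3 = {1, 2, 4, 5}  B4 = {0, 2, 5, 6}
Tree: B1–B2, B1–B3, B2–B4

The largest bag has 4 vertices, giving width 3; this decomposition certifies tw(G) ≤ 3. For the lower bound, the 4 vertices {0, 2, 5, 6} are pairwise adjacent, and any tree decomposition puts a clique entirely inside one bag — forcing width ≥ 3. The upper and lower bounds meet at 3, so that is the treewidth.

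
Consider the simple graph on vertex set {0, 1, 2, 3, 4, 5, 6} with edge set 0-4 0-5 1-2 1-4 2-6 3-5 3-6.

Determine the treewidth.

2

A width-2 tree decomposition is:
Bags: B1 = {0, 4, 5}  B2 = {3, 4, 5}  B3 = {3, 4, 6}  B4 = {2, 4, 6}  B5 = {1, 2, 4}
Tree: B1–B2, B2–B3, B3–B4, B4–B5
Each bag holds 3 vertices, so the decomposition has width 2, which upper-bounds the treewidth. For the lower bound, G contains the cycle 4–0–5–3–6–2–1–4, so G is not a forest; only forests have treewidth ≤ 1, hence tw(G) ≥ 2. Hence tw(G) = 2 exactly.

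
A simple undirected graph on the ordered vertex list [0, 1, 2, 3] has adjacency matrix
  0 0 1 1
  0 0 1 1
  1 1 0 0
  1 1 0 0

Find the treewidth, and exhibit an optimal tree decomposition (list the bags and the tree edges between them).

Each bag holds 3 vertices, so the decomposition has width 2, which upper-bounds the treewidth. The edges 3–0–2–1–3 form a cycle, so G is not a tree and its treewidth is at least 2. Hence tw(G) = 2 exactly.

Treewidth 2.
One optimal decomposition is:
Bags: B1 = {0, 2, 3}  B2 = {1, 2, 3}
Tree: B1–B2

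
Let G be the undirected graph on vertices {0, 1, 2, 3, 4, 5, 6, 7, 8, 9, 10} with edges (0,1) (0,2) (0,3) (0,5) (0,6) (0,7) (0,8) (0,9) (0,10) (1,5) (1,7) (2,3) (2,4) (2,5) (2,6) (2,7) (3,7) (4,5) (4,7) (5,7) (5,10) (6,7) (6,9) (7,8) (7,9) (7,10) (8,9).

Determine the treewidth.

3

A width-3 tree decomposition is:
Bags: B1 = {0, 2, 3, 7}  B2 = {0, 2, 5, 7}  B3 = {0, 2, 6, 7}  B4 = {0, 6, 7, 9}  B5 = {0, 5, 7, 10}  B6 = {0, 1, 5, 7}  B7 = {0, 7, 8, 9}  B8 = {2, 4, 5, 7}
Tree: B1–B2, B2–B3, B3–B4, B2–B5, B5–B6, B4–B7, B2–B8
The largest bag has 4 vertices, giving width 3; this decomposition certifies tw(G) ≤ 3. Conversely, {0, 1, 5, 7} is a clique of size 4, and the vertices of any clique must share a bag in every tree decomposition; so some bag has ≥ 4 vertices and tw(G) ≥ 3. Hence tw(G) = 3 exactly.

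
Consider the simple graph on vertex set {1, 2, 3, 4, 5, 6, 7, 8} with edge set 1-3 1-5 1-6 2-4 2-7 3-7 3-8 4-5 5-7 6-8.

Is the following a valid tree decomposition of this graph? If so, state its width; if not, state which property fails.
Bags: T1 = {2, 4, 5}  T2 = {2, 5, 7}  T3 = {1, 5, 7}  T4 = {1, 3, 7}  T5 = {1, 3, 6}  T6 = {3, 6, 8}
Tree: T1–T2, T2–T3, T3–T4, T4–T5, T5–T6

Yes; width 2.

Vertex coverage: the bags together contain {1, 2, 3, 4, 5, 6, 7, 8}, the full vertex set. Edge coverage: each edge of G has both endpoints in at least one bag. Running intersection: for every vertex, the bags containing it form a connected subtree. All three properties hold, so this is a valid tree decomposition of width max|bag| − 1 = 2, and hence tw(G) ≤ 2.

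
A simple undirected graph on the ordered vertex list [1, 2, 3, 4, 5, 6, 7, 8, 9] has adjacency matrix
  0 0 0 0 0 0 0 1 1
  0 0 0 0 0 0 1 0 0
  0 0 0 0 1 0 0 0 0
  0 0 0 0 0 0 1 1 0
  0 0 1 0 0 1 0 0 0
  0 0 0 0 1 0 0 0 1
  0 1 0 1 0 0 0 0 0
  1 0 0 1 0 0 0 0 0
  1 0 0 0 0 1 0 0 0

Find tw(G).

1

A width-1 tree decomposition is:
Bags: B1 = {2, 7}  B2 = {4, 7}  B3 = {4, 8}  B4 = {1, 8}  B5 = {1, 9}  B6 = {6, 9}  B7 = {5, 6}  B8 = {3, 5}
Tree: B1–B2, B2–B3, B3–B4, B4–B5, B5–B6, B6–B7, B7–B8
The largest bag has 2 vertices, giving width 1; this decomposition certifies tw(G) ≤ 1. Since G has at least one edge (e.g. 2–7), it is not an edgeless graph, so tw(G) ≥ 1. Combining the bounds, tw(G) = 1.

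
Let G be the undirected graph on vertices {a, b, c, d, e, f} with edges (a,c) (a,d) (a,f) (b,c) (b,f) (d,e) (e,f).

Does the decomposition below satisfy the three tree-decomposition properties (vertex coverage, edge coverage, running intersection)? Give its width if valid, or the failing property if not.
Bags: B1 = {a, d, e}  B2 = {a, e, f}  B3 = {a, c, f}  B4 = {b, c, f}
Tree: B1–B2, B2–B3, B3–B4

Checking the three conditions: (i) the bags cover all of {a, b, c, d, e, f}; (ii) for each edge, some bag contains both endpoints; (iii) the bags containing any fixed vertex form a subtree. All hold, so the decomposition is valid with width 3 − 1 = 2.

Yes; width 2.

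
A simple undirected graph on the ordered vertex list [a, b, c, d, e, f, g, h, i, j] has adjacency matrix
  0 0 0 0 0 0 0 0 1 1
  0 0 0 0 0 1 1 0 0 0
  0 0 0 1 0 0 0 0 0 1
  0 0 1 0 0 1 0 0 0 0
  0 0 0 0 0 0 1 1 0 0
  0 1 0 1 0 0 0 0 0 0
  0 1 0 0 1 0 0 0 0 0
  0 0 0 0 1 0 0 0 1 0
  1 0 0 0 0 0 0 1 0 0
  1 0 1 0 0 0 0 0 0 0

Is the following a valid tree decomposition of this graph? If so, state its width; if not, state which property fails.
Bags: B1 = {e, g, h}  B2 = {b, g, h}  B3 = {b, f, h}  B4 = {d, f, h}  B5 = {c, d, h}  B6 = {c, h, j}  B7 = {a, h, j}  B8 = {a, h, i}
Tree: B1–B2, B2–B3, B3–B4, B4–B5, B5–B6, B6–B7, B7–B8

Yes; width 2.

Checking the three conditions: (i) the bags cover all of {a, b, c, d, e, f, g, h, i, j}; (ii) for each edge, some bag contains both endpoints; (iii) the bags containing any fixed vertex form a subtree. All hold, so the decomposition is valid with width 3 − 1 = 2.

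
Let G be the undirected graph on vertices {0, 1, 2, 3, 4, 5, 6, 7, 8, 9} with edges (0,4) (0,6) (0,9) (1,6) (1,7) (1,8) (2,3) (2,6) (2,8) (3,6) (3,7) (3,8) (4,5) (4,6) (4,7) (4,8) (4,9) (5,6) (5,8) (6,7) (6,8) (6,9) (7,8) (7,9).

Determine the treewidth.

A width-3 tree decomposition is:
Bags: B1 = {4, 6, 7, 9}  B2 = {0, 4, 6, 9}  B3 = {4, 6, 7, 8}  B4 = {4, 5, 6, 8}  B5 = {3, 6, 7, 8}  B6 = {2, 3, 6, 8}  B7 = {1, 6, 7, 8}
Tree: B1–B2, B1–B3, B3–B4, B3–B5, B5–B6, B3–B7
Each bag holds 4 vertices, so the decomposition has width 3, which upper-bounds the treewidth. Conversely, {0, 4, 6, 9} is a clique of size 4, and the vertices of any clique must share a bag in every tree decomposition; so some bag has ≥ 4 vertices and tw(G) ≥ 3. Therefore the treewidth is 3.

3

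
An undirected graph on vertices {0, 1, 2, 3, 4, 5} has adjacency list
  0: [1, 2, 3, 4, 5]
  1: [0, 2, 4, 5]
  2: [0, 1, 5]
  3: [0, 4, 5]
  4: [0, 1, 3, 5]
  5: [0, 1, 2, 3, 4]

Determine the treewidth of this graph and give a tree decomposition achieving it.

Treewidth 3.
One such decomposition:
Bags: B1 = {0, 3, 4, 5}  B2 = {0, 1, 4, 5}  B3 = {0, 1, 2, 5}
Tree: B1–B2, B2–B3

The largest bag has 4 vertices, giving width 3; this decomposition certifies tw(G) ≤ 3. For the lower bound, the 4 vertices {0, 1, 2, 5} are pairwise adjacent, and any tree decomposition puts a clique entirely inside one bag — forcing width ≥ 3. Therefore the treewidth is 3.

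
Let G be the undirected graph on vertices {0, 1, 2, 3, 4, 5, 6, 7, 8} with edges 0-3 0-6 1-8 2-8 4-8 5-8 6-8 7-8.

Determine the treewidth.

A width-1 tree decomposition is:
Bags: B1 = {1, 8}  B2 = {6, 8}  B3 = {5, 8}  B4 = {0, 6}  B5 = {2, 8}  B6 = {4, 8}  B7 = {0, 3}  B8 = {7, 8}
Tree: B1–B2, B2–B3, B2–B4, B3–B5, B3–B6, B4–B7, B3–B8
The largest bag has 2 vertices, giving width 1; this decomposition certifies tw(G) ≤ 1. Any graph with an edge has treewidth ≥ 1, and G has the edge 8–1. Combining the bounds, tw(G) = 1.

1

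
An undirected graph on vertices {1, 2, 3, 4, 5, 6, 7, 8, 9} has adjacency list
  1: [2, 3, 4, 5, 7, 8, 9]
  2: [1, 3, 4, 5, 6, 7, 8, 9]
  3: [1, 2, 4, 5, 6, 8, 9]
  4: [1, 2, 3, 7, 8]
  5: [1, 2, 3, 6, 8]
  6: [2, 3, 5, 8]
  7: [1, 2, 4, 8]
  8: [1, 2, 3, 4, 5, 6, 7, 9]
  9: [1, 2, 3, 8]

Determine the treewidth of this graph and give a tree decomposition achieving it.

The largest bag has 5 vertices, giving width 4; this decomposition certifies tw(G) ≤ 4. Conversely, {1, 2, 3, 8, 9} is a clique of size 5, and the vertices of any clique must share a bag in every tree decomposition; so some bag has ≥ 5 vertices and tw(G) ≥ 4. Therefore the treewidth is 4.

Treewidth 4.
One optimal decomposition is:
Bags: B1 = {1, 2, 3, 5, 8}  B2 = {2, 3, 5, 6, 8}  B3 = {1, 2, 3, 4, 8}  B4 = {1, 2, 3, 8, 9}  B5 = {1, 2, 4, 7, 8}
Tree: B1–B2, B1–B3, B3–B4, B3–B5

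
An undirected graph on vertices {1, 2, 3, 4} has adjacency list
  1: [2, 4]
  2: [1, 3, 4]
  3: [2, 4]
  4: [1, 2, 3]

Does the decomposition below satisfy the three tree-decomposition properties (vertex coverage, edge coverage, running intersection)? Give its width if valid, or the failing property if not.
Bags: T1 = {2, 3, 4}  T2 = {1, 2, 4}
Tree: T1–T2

Every vertex of G appears in some bag (union = {1, 2, 3, 4}); every edge is covered by a bag; and for each vertex v the set of bags containing v is connected in the bag tree. The decomposition is therefore valid. The largest bag has 3 vertices, so the width is 2.

Yes; width 2.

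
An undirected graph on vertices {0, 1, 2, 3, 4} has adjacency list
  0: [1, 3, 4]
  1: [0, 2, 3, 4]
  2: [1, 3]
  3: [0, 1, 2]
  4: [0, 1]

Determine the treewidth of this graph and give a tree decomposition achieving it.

The largest bag has 3 vertices, giving width 2; this decomposition certifies tw(G) ≤ 2. Conversely, {0, 1, 3} is a clique of size 3, and the vertices of any clique must share a bag in every tree decomposition; so some bag has ≥ 3 vertices and tw(G) ≥ 2. Therefore the treewidth is 2.

Treewidth 2.
One optimal decomposition is:
Bags: B1 = {1, 2, 3}  B2 = {0, 1, 3}  B3 = {0, 1, 4}
Tree: B1–B2, B2–B3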